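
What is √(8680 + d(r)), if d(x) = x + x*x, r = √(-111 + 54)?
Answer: √(8623 + I*√57) ≈ 92.86 + 0.0406*I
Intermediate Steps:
r = I*√57 (r = √(-57) = I*√57 ≈ 7.5498*I)
d(x) = x + x²
√(8680 + d(r)) = √(8680 + (I*√57)*(1 + I*√57)) = √(8680 + I*√57*(1 + I*√57))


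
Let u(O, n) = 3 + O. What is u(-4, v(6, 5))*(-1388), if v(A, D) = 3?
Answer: 1388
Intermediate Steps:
u(-4, v(6, 5))*(-1388) = (3 - 4)*(-1388) = -1*(-1388) = 1388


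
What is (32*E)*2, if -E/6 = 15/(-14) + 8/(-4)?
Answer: 8256/7 ≈ 1179.4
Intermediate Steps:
E = 129/7 (E = -6*(15/(-14) + 8/(-4)) = -6*(15*(-1/14) + 8*(-¼)) = -6*(-15/14 - 2) = -6*(-43/14) = 129/7 ≈ 18.429)
(32*E)*2 = (32*(129/7))*2 = (4128/7)*2 = 8256/7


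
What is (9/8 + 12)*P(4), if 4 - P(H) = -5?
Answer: 945/8 ≈ 118.13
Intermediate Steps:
P(H) = 9 (P(H) = 4 - 1*(-5) = 4 + 5 = 9)
(9/8 + 12)*P(4) = (9/8 + 12)*9 = (105/8)*9 = 945/8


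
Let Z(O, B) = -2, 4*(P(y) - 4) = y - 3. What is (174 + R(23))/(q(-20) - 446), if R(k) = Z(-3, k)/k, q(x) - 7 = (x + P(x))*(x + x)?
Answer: 4000/9913 ≈ 0.40351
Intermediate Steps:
P(y) = 13/4 + y/4 (P(y) = 4 + (y - 3)/4 = 4 + (-3 + y)/4 = 4 + (-¾ + y/4) = 13/4 + y/4)
q(x) = 7 + 2*x*(13/4 + 5*x/4) (q(x) = 7 + (x + (13/4 + x/4))*(x + x) = 7 + (13/4 + 5*x/4)*(2*x) = 7 + 2*x*(13/4 + 5*x/4))
R(k) = -2/k
(174 + R(23))/(q(-20) - 446) = (174 - 2/23)/((7 + (5/2)*(-20)² + (13/2)*(-20)) - 446) = (174 - 2*1/23)/((7 + (5/2)*400 - 130) - 446) = (174 - 2/23)/((7 + 1000 - 130) - 446) = 4000/(23*(877 - 446)) = (4000/23)/431 = (4000/23)*(1/431) = 4000/9913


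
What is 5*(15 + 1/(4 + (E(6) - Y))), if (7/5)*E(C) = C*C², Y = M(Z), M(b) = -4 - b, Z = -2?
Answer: 84185/1122 ≈ 75.031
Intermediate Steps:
Y = -2 (Y = -4 - 1*(-2) = -4 + 2 = -2)
E(C) = 5*C³/7 (E(C) = 5*(C*C²)/7 = 5*C³/7)
5*(15 + 1/(4 + (E(6) - Y))) = 5*(15 + 1/(4 + ((5/7)*6³ - 1*(-2)))) = 5*(15 + 1/(4 + ((5/7)*216 + 2))) = 5*(15 + 1/(4 + (1080/7 + 2))) = 5*(15 + 1/(4 + 1094/7)) = 5*(15 + 1/(1122/7)) = 5*(15 + 7/1122) = 5*(16837/1122) = 84185/1122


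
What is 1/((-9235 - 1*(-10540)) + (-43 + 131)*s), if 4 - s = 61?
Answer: -1/3711 ≈ -0.00026947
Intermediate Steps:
s = -57 (s = 4 - 1*61 = 4 - 61 = -57)
1/((-9235 - 1*(-10540)) + (-43 + 131)*s) = 1/((-9235 - 1*(-10540)) + (-43 + 131)*(-57)) = 1/((-9235 + 10540) + 88*(-57)) = 1/(1305 - 5016) = 1/(-3711) = -1/3711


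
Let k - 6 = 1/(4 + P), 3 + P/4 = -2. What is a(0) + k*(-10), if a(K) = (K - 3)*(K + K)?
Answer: -475/8 ≈ -59.375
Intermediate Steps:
P = -20 (P = -12 + 4*(-2) = -12 - 8 = -20)
k = 95/16 (k = 6 + 1/(4 - 20) = 6 + 1/(-16) = 6 - 1/16 = 95/16 ≈ 5.9375)
a(K) = 2*K*(-3 + K) (a(K) = (-3 + K)*(2*K) = 2*K*(-3 + K))
a(0) + k*(-10) = 2*0*(-3 + 0) + (95/16)*(-10) = 2*0*(-3) - 475/8 = 0 - 475/8 = -475/8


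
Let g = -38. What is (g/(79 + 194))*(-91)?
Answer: 38/3 ≈ 12.667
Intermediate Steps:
(g/(79 + 194))*(-91) = -38/(79 + 194)*(-91) = -38/273*(-91) = 38/3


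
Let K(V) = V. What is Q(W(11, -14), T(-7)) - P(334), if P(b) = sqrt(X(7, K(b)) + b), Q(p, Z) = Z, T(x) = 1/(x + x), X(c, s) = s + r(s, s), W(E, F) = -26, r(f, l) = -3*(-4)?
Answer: -1/14 - 2*sqrt(170) ≈ -26.148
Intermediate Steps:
r(f, l) = 12
X(c, s) = 12 + s (X(c, s) = s + 12 = 12 + s)
T(x) = 1/(2*x)
P(b) = sqrt(12 + 2*b) (P(b) = sqrt((12 + b) + b) = sqrt(12 + 2*b))
Q(W(11, -14), T(-7)) - P(334) = (1/2)/(-7) - sqrt(12 + 2*334) = (1/2)*(-1/7) - sqrt(12 + 668) = -1/14 - sqrt(680) = -1/14 - 2*sqrt(170)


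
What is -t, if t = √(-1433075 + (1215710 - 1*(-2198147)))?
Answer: -√1980782 ≈ -1407.4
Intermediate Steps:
t = √1980782 (t = √(-1433075 + (1215710 + 2198147)) = √(-1433075 + 3413857) = √1980782 ≈ 1407.4)
-t = -√1980782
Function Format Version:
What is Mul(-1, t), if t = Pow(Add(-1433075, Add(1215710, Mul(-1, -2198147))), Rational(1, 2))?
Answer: Mul(-1, Pow(1980782, Rational(1, 2))) ≈ -1407.4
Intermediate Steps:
t = Pow(1980782, Rational(1, 2)) (t = Pow(Add(-1433075, Add(1215710, 2198147)), Rational(1, 2)) = Pow(Add(-1433075, 3413857), Rational(1, 2)) = Pow(1980782, Rational(1, 2)) ≈ 1407.4)
Mul(-1, t) = Mul(-1, Pow(1980782, Rational(1, 2)))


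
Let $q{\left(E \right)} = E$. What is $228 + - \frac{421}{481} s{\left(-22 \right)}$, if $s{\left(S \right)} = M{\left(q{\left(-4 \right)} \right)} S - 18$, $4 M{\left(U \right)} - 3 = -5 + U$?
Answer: $\frac{103353}{481} \approx 214.87$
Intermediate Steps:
$M{\left(U \right)} = - \frac{1}{2} + \frac{U}{4}$ ($M{\left(U \right)} = \frac{3}{4} + \frac{-5 + U}{4} = \frac{3}{4} + \left(- \frac{5}{4} + \frac{U}{4}\right) = - \frac{1}{2} + \frac{U}{4}$)
$s{\left(S \right)} = -18 - \frac{3 S}{2}$ ($s{\left(S \right)} = \left(- \frac{1}{2} + \frac{1}{4} \left(-4\right)\right) S - 18 = \left(- \frac{1}{2} - 1\right) S - 18 = - \frac{3 S}{2} - 18 = -18 - \frac{3 S}{2}$)
$228 + - \frac{421}{481} s{\left(-22 \right)} = 228 + - \frac{421}{481} \left(-18 - -33\right) = 228 + \left(-421\right) \frac{1}{481} \left(-18 + 33\right) = 228 - \frac{6315}{481} = \frac{103353}{481}$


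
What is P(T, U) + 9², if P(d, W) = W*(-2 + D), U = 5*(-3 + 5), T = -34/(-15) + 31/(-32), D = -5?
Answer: 11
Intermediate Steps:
T = 623/480 (T = -34*(-1/15) + 31*(-1/32) = 34/15 - 31/32 = 623/480 ≈ 1.2979)
U = 10 (U = 5*2 = 10)
P(d, W) = -7*W (P(d, W) = W*(-2 - 5) = W*(-7) = -7*W)
P(T, U) + 9² = -7*10 + 9² = -70 + 81 = 11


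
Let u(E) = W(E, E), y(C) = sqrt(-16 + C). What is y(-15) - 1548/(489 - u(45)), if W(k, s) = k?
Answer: -129/37 + I*sqrt(31) ≈ -3.4865 + 5.5678*I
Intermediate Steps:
u(E) = E
y(-15) - 1548/(489 - u(45)) = sqrt(-16 - 15) - 1548/(489 - 1*45) = sqrt(-31) - 1548/(489 - 45) = I*sqrt(31) - 1548/444 = I*sqrt(31) - 1*129/37 = I*sqrt(31) - 129/37 = -129/37 + I*sqrt(31)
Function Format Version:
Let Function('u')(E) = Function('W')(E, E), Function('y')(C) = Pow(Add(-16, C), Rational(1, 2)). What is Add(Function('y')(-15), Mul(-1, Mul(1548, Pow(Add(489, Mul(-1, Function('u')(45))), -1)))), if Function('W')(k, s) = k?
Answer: Add(Rational(-129, 37), Mul(I, Pow(31, Rational(1, 2)))) ≈ Add(-3.4865, Mul(5.5678, I))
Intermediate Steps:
Function('u')(E) = E
Add(Function('y')(-15), Mul(-1, Mul(1548, Pow(Add(489, Mul(-1, Function('u')(45))), -1)))) = Add(Pow(Add(-16, -15), Rational(1, 2)), Mul(-1, Mul(1548, Pow(Add(489, Mul(-1, 45)), -1)))) = Add(Pow(-31, Rational(1, 2)), Mul(-1, Mul(1548, Pow(Add(489, -45), -1)))) = Add(Mul(I, Pow(31, Rational(1, 2))), Mul(-1, Mul(1548, Pow(444, -1)))) = Add(Mul(I, Pow(31, Rational(1, 2))), Mul(-1, Mul(1548, Rational(1, 444)))) = Add(Mul(I, Pow(31, Rational(1, 2))), Mul(-1, Rational(129, 37))) = Add(Mul(I, Pow(31, Rational(1, 2))), Rational(-129, 37)) = Add(Rational(-129, 37), Mul(I, Pow(31, Rational(1, 2))))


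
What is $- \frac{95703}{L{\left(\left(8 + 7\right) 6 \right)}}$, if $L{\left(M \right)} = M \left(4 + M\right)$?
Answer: $- \frac{31901}{2820} \approx -11.312$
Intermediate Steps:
$- \frac{95703}{L{\left(\left(8 + 7\right) 6 \right)}} = - \frac{95703}{\left(8 + 7\right) 6 \left(4 + \left(8 + 7\right) 6\right)} = - \frac{95703}{15 \cdot 6 \left(4 + 15 \cdot 6\right)} = - \frac{95703}{90 \left(4 + 90\right)} = - \frac{95703}{90 \cdot 94} = - \frac{95703}{8460} = \left(-95703\right) \frac{1}{8460} = - \frac{31901}{2820}$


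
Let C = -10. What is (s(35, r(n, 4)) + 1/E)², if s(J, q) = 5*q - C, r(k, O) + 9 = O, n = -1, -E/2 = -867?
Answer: 676468081/3006756 ≈ 224.98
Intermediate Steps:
E = 1734 (E = -2*(-867) = 1734)
r(k, O) = -9 + O
s(J, q) = 10 + 5*q (s(J, q) = 5*q - 1*(-10) = 5*q + 10 = 10 + 5*q)
(s(35, r(n, 4)) + 1/E)² = ((10 + 5*(-9 + 4)) + 1/1734)² = ((10 + 5*(-5)) + 1/1734)² = ((10 - 25) + 1/1734)² = (-15 + 1/1734)² = (-26009/1734)² = 676468081/3006756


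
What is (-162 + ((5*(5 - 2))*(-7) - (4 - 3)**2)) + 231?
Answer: -37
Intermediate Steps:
(-162 + ((5*(5 - 2))*(-7) - (4 - 3)**2)) + 231 = (-162 + ((5*3)*(-7) - 1*1**2)) + 231 = (-162 + (15*(-7) - 1*1)) + 231 = (-162 + (-105 - 1)) + 231 = (-162 - 106) + 231 = -268 + 231 = -37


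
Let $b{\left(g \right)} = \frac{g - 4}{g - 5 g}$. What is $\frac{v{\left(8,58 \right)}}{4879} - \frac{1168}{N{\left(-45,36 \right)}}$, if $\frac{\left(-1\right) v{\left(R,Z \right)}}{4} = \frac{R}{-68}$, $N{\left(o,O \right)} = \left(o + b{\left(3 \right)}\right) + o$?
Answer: $\frac{1162537720}{89495497} \approx 12.99$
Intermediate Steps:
$b{\left(g \right)} = - \frac{-4 + g}{4 g}$ ($b{\left(g \right)} = \frac{-4 + g}{\left(-4\right) g} = \left(-4 + g\right) \left(- \frac{1}{4 g}\right) = - \frac{-4 + g}{4 g}$)
$N{\left(o,O \right)} = \frac{1}{12} + 2 o$ ($N{\left(o,O \right)} = \left(o + \frac{4 - 3}{4 \cdot 3}\right) + o = \left(o + \frac{1}{4} \cdot \frac{1}{3} \left(4 - 3\right)\right) + o = \left(o + \frac{1}{4} \cdot \frac{1}{3} \cdot 1\right) + o = \left(o + \frac{1}{12}\right) + o = \left(\frac{1}{12} + o\right) + o = \frac{1}{12} + 2 o$)
$v{\left(R,Z \right)} = \frac{R}{17}$ ($v{\left(R,Z \right)} = - 4 \frac{R}{-68} = - 4 R \left(- \frac{1}{68}\right) = - 4 \left(- \frac{R}{68}\right) = \frac{R}{17}$)
$\frac{v{\left(8,58 \right)}}{4879} - \frac{1168}{N{\left(-45,36 \right)}} = \frac{\frac{1}{17} \cdot 8}{4879} - \frac{1168}{\frac{1}{12} + 2 \left(-45\right)} = \frac{8}{17} \cdot \frac{1}{4879} - \frac{1168}{\frac{1}{12} - 90} = \frac{8}{82943} - \frac{1168}{- \frac{1079}{12}} = \frac{8}{82943} - - \frac{14016}{1079} = \frac{8}{82943} + \frac{14016}{1079} = \frac{1162537720}{89495497}$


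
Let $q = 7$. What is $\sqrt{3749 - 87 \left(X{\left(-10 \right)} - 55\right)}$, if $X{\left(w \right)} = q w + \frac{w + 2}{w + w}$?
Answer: $\frac{\sqrt{364730}}{5} \approx 120.79$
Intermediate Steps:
$X{\left(w \right)} = 7 w + \frac{2 + w}{2 w}$ ($X{\left(w \right)} = 7 w + \frac{w + 2}{w + w} = 7 w + \frac{2 + w}{2 w}$)
$\sqrt{3749 - 87 \left(X{\left(-10 \right)} - 55\right)} = \sqrt{3749 - 87 \left(\left(\frac{1}{2} + \frac{1}{-10} + 7 \left(-10\right)\right) - 55\right)} = \sqrt{3749 - 87 \left(\left(\frac{1}{2} - \frac{1}{10} - 70\right) - 55\right)} = \sqrt{3749 - 87 \left(- \frac{348}{5} - 55\right)} = \sqrt{3749 - - \frac{54201}{5}} = \sqrt{3749 + \frac{54201}{5}} = \sqrt{\frac{72946}{5}} = \frac{\sqrt{364730}}{5}$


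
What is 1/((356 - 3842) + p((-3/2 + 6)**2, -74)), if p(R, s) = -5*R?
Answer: -4/14349 ≈ -0.00027876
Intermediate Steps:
1/((356 - 3842) + p((-3/2 + 6)**2, -74)) = 1/((356 - 3842) - 5*(-3/2 + 6)**2) = 1/(-3486 - 5*(-3*1/2 + 6)**2) = 1/(-3486 - 5*(-3/2 + 6)**2) = 1/(-3486 - 5*(9/2)**2) = 1/(-3486 - 5*81/4) = 1/(-3486 - 405/4) = 1/(-14349/4) = -4/14349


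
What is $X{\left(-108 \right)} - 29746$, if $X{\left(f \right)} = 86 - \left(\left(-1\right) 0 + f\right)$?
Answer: $-29552$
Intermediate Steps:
$X{\left(f \right)} = 86 - f$ ($X{\left(f \right)} = 86 - \left(0 + f\right) = 86 - f$)
$X{\left(-108 \right)} - 29746 = \left(86 - -108\right) - 29746 = \left(86 + 108\right) - 29746 = 194 - 29746 = -29552$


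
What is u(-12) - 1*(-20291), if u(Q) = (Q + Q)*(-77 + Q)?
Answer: 22427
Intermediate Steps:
u(Q) = 2*Q*(-77 + Q) (u(Q) = (2*Q)*(-77 + Q) = 2*Q*(-77 + Q))
u(-12) - 1*(-20291) = 2*(-12)*(-77 - 12) - 1*(-20291) = 2*(-12)*(-89) + 20291 = 2136 + 20291 = 22427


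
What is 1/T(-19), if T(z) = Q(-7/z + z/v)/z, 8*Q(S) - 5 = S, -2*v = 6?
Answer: -8664/667 ≈ -12.990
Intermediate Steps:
v = -3 (v = -½*6 = -3)
Q(S) = 5/8 + S/8
T(z) = (5/8 - 7/(8*z) - z/24)/z (T(z) = (5/8 + (-7/z + z/(-3))/8)/z = (5/8 + (-7/z + z*(-⅓))/8)/z = (5/8 + (-7/z - z/3)/8)/z = (5/8 + (-7/(8*z) - z/24))/z = (5/8 - 7/(8*z) - z/24)/z)
1/T(-19) = 1/((1/24)*(-21 - 1*(-19)² + 15*(-19))/(-19)²) = 1/((1/24)*(1/361)*(-21 - 1*361 - 285)) = 1/((1/24)*(1/361)*(-21 - 361 - 285)) = 1/((1/24)*(1/361)*(-667)) = 1/(-667/8664) = -8664/667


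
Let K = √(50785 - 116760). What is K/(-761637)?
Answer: -5*I*√2639/761637 ≈ -0.00033724*I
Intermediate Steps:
K = 5*I*√2639 (K = √(-65975) = 5*I*√2639 ≈ 256.86*I)
K/(-761637) = (5*I*√2639)/(-761637) = (5*I*√2639)*(-1/761637) = -5*I*√2639/761637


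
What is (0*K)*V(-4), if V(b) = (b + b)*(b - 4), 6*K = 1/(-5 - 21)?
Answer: 0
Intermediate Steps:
K = -1/156 (K = 1/(6*(-5 - 21)) = (1/6)/(-26) = (1/6)*(-1/26) = -1/156 ≈ -0.0064103)
V(b) = 2*b*(-4 + b) (V(b) = (2*b)*(-4 + b) = 2*b*(-4 + b))
(0*K)*V(-4) = (0*(-1/156))*(2*(-4)*(-4 - 4)) = 0*(2*(-4)*(-8)) = 0*64 = 0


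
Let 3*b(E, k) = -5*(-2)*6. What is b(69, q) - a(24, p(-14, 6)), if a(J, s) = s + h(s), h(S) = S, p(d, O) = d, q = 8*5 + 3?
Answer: 48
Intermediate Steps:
q = 43 (q = 40 + 3 = 43)
b(E, k) = 20 (b(E, k) = (-5*(-2)*6)/3 = (10*6)/3 = (⅓)*60 = 20)
a(J, s) = 2*s (a(J, s) = s + s = 2*s)
b(69, q) - a(24, p(-14, 6)) = 20 - 2*(-14) = 20 - 1*(-28) = 20 + 28 = 48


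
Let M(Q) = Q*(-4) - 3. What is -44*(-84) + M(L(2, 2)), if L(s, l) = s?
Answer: 3685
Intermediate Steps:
M(Q) = -3 - 4*Q (M(Q) = -4*Q - 3 = -3 - 4*Q)
-44*(-84) + M(L(2, 2)) = -44*(-84) + (-3 - 4*2) = 3696 + (-3 - 8) = 3696 - 11 = 3685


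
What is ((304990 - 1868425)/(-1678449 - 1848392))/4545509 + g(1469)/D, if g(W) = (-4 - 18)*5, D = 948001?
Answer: -1761959487834155/15197676587988919069 ≈ -0.00011594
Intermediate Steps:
g(W) = -110 (g(W) = -22*5 = -110)
((304990 - 1868425)/(-1678449 - 1848392))/4545509 + g(1469)/D = ((304990 - 1868425)/(-1678449 - 1848392))/4545509 - 110/948001 = -1563435/(-3526841)*(1/4545509) - 110*1/948001 = -1563435*(-1/3526841)*(1/4545509) - 110/948001 = (1563435/3526841)*(1/4545509) - 110/948001 = 1563435/16031287507069 - 110/948001 = -1761959487834155/15197676587988919069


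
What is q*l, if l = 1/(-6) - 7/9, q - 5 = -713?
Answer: 2006/3 ≈ 668.67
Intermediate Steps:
q = -708 (q = 5 - 713 = -708)
l = -17/18 (l = 1*(-⅙) - 7*⅑ = -⅙ - 7/9 = -17/18 ≈ -0.94444)
q*l = -708*(-17/18) = 2006/3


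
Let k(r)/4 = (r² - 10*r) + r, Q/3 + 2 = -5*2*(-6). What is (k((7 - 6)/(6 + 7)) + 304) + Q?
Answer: 80318/169 ≈ 475.25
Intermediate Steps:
Q = 174 (Q = -6 + 3*(-5*2*(-6)) = -6 + 3*(-10*(-6)) = -6 + 3*60 = -6 + 180 = 174)
k(r) = -36*r + 4*r² (k(r) = 4*((r² - 10*r) + r) = 4*(r² - 9*r) = -36*r + 4*r²)
(k((7 - 6)/(6 + 7)) + 304) + Q = (4*((7 - 6)/(6 + 7))*(-9 + (7 - 6)/(6 + 7)) + 304) + 174 = (4*(1/13)*(-9 + 1/13) + 304) + 174 = (4*(1/13)*(-116/13) + 304) + 174 = (-464/169 + 304) + 174 = 50912/169 + 174 = 80318/169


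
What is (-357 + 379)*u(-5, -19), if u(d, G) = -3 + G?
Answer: -484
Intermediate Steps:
(-357 + 379)*u(-5, -19) = (-357 + 379)*(-3 - 19) = 22*(-22) = -484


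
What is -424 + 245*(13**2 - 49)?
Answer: 28976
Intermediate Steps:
-424 + 245*(13**2 - 49) = -424 + 245*(169 - 49) = -424 + 245*120 = -424 + 29400 = 28976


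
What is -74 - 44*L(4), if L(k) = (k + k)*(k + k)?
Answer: -2890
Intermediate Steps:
L(k) = 4*k² (L(k) = (2*k)*(2*k) = 4*k²)
-74 - 44*L(4) = -74 - 176*4² = -74 - 176*16 = -74 - 44*64 = -74 - 2816 = -2890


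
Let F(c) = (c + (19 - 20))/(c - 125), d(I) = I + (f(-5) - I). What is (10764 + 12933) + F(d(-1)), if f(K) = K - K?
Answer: 2962126/125 ≈ 23697.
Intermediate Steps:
f(K) = 0
d(I) = 0 (d(I) = I + (0 - I) = I - I = 0)
F(c) = (-1 + c)/(-125 + c) (F(c) = (c - 1)/(-125 + c) = (-1 + c)/(-125 + c))
(10764 + 12933) + F(d(-1)) = (10764 + 12933) + (-1 + 0)/(-125 + 0) = 23697 - 1/(-125) = 23697 - 1/125*(-1) = 23697 + 1/125 = 2962126/125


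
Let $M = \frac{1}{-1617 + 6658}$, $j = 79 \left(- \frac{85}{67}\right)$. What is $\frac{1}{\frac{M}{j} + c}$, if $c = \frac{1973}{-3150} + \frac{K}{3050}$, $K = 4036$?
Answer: $\frac{260173521090}{181322082367} \approx 1.4349$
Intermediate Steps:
$j = - \frac{6715}{67}$ ($j = 79 \left(\left(-85\right) \frac{1}{67}\right) = 79 \left(- \frac{85}{67}\right) = - \frac{6715}{67} \approx -100.22$)
$M = \frac{1}{5041} \approx 0.00019837$
$c = \frac{26783}{38430}$ ($c = \frac{1973}{-3150} + \frac{4036}{3050} = 1973 \left(- \frac{1}{3150}\right) + 4036 \cdot \frac{1}{3050} = - \frac{1973}{3150} + \frac{2018}{1525} = \frac{26783}{38430} \approx 0.69693$)
$\frac{1}{\frac{M}{j} + c} = \frac{1}{\frac{1}{5041 \left(- \frac{6715}{67}\right)} + \frac{26783}{38430}} = \frac{1}{\frac{1}{5041} \left(- \frac{67}{6715}\right) + \frac{26783}{38430}} = \frac{1}{- \frac{67}{33850315} + \frac{26783}{38430}} = \frac{1}{\frac{181322082367}{260173521090}} = \frac{260173521090}{181322082367}$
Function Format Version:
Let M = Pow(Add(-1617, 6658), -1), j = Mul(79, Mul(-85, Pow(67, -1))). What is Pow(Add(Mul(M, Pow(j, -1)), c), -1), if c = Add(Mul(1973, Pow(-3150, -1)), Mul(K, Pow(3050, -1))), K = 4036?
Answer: Rational(260173521090, 181322082367) ≈ 1.4349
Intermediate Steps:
j = Rational(-6715, 67) (j = Mul(79, Mul(-85, Rational(1, 67))) = Mul(79, Rational(-85, 67)) = Rational(-6715, 67) ≈ -100.22)
M = Rational(1, 5041) (M = Pow(5041, -1) = Rational(1, 5041) ≈ 0.00019837)
c = Rational(26783, 38430) (c = Add(Mul(1973, Pow(-3150, -1)), Mul(4036, Pow(3050, -1))) = Add(Mul(1973, Rational(-1, 3150)), Mul(4036, Rational(1, 3050))) = Add(Rational(-1973, 3150), Rational(2018, 1525)) = Rational(26783, 38430) ≈ 0.69693)
Pow(Add(Mul(M, Pow(j, -1)), c), -1) = Pow(Add(Mul(Rational(1, 5041), Pow(Rational(-6715, 67), -1)), Rational(26783, 38430)), -1) = Pow(Add(Mul(Rational(1, 5041), Rational(-67, 6715)), Rational(26783, 38430)), -1) = Pow(Add(Rational(-67, 33850315), Rational(26783, 38430)), -1) = Pow(Rational(181322082367, 260173521090), -1) = Rational(260173521090, 181322082367)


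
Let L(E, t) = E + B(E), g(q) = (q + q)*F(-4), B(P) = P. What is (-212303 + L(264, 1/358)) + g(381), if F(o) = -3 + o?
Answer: -217109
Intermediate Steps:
g(q) = -14*q (g(q) = (q + q)*(-3 - 4) = (2*q)*(-7) = -14*q)
L(E, t) = 2*E (L(E, t) = E + E = 2*E)
(-212303 + L(264, 1/358)) + g(381) = (-212303 + 2*264) - 14*381 = (-212303 + 528) - 5334 = -211775 - 5334 = -217109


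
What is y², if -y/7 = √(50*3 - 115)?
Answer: 1715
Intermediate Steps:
y = -7*√35 (y = -7*√(50*3 - 115) = -7*√(150 - 115) = -7*√35 ≈ -41.413)
y² = (-7*√35)² = 1715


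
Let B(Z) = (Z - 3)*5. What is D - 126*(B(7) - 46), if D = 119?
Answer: 3395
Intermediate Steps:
B(Z) = -15 + 5*Z (B(Z) = (-3 + Z)*5 = -15 + 5*Z)
D - 126*(B(7) - 46) = 119 - 126*((-15 + 5*7) - 46) = 119 - 126*((-15 + 35) - 46) = 119 - 126*(20 - 46) = 119 - 126*(-26) = 119 + 3276 = 3395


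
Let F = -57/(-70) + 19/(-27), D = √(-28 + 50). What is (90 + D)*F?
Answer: 209/21 + 209*√22/1890 ≈ 10.471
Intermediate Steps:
D = √22 ≈ 4.6904
F = 209/1890 (F = -57*(-1/70) + 19*(-1/27) = 57/70 - 19/27 = 209/1890 ≈ 0.11058)
(90 + D)*F = (90 + √22)*(209/1890) = 209/21 + 209*√22/1890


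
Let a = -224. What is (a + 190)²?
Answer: 1156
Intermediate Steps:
(a + 190)² = (-224 + 190)² = (-34)² = 1156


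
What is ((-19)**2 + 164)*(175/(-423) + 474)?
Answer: 35057225/141 ≈ 2.4863e+5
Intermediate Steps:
((-19)**2 + 164)*(175/(-423) + 474) = (361 + 164)*(175*(-1/423) + 474) = 525*(-175/423 + 474) = 525*(200327/423) = 35057225/141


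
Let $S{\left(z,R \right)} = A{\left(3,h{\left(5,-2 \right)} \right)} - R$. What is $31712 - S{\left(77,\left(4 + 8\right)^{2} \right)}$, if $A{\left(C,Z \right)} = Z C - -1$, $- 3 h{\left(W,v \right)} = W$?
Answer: $31860$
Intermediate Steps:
$h{\left(W,v \right)} = - \frac{W}{3}$
$A{\left(C,Z \right)} = 1 + C Z$ ($A{\left(C,Z \right)} = C Z + 1 = 1 + C Z$)
$S{\left(z,R \right)} = -4 - R$ ($S{\left(z,R \right)} = \left(1 + 3 \left(\left(- \frac{1}{3}\right) 5\right)\right) - R = \left(1 + 3 \left(- \frac{5}{3}\right)\right) - R = \left(1 - 5\right) - R = -4 - R$)
$31712 - S{\left(77,\left(4 + 8\right)^{2} \right)} = 31712 - \left(-4 - \left(4 + 8\right)^{2}\right) = 31712 - \left(-4 - 12^{2}\right) = 31712 - \left(-4 - 144\right) = 31712 - -148 = 31712 + 148 = 31860$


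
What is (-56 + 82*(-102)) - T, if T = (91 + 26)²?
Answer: -22109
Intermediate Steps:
T = 13689 (T = 117² = 13689)
(-56 + 82*(-102)) - T = (-56 + 82*(-102)) - 1*13689 = (-56 - 8364) - 13689 = -8420 - 13689 = -22109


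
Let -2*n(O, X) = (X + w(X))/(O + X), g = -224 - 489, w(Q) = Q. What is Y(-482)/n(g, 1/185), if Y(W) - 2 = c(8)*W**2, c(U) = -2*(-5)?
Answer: 306444912768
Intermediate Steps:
c(U) = 10
Y(W) = 2 + 10*W**2
g = -713
n(O, X) = -X/(O + X) (n(O, X) = -(X + X)/(2*(O + X)) = -2*X/(2*(O + X)) = -X/(O + X))
Y(-482)/n(g, 1/185) = (2 + 10*(-482)**2)/((-1/(185*(-713 + 1/185)))) = (2 + 10*232324)/((-1*1/185/(-713 + 1/185))) = (2 + 2323240)/((-1*1/185/(-131904/185))) = 2323242/((-1*1/185*(-185/131904))) = 2323242/(1/131904) = 2323242*131904 = 306444912768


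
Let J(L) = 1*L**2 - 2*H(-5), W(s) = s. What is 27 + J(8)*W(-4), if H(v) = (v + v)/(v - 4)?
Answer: -1981/9 ≈ -220.11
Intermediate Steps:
H(v) = 2*v/(-4 + v) (H(v) = (2*v)/(-4 + v) = 2*v/(-4 + v))
J(L) = -20/9 + L**2 (J(L) = 1*L**2 - 4*(-5)/(-4 - 5) = L**2 - 4*(-5)/(-9) = L**2 - 4*(-5)*(-1)/9 = L**2 - 2*10/9 = L**2 - 20/9 = -20/9 + L**2)
27 + J(8)*W(-4) = 27 + (-20/9 + 8**2)*(-4) = 27 + (-20/9 + 64)*(-4) = 27 + (556/9)*(-4) = 27 - 2224/9 = -1981/9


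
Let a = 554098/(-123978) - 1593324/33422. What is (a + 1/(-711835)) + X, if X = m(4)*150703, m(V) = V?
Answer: 444468235746870883306/737388580248465 ≈ 6.0276e+5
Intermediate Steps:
a = -54014046557/1035898179 (a = 554098*(-1/123978) - 1593324*1/33422 = -277049/61989 - 796662/16711 = -54014046557/1035898179 ≈ -52.142)
X = 602812 (X = 4*150703 = 602812)
(a + 1/(-711835)) + X = (-54014046557/1035898179 + 1/(-711835)) + 602812 = (-54014046557/1035898179 - 1/711835) + 602812 = -38449089866800274/737388580248465 + 602812 = 444468235746870883306/737388580248465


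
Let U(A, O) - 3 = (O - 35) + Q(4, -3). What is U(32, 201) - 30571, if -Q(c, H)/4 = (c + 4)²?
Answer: -30658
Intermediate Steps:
Q(c, H) = -4*(4 + c)² (Q(c, H) = -4*(c + 4)² = -4*(4 + c)²)
U(A, O) = -288 + O (U(A, O) = 3 + ((O - 35) - 4*(4 + 4)²) = 3 + ((-35 + O) - 4*8²) = 3 + ((-35 + O) - 4*64) = 3 + ((-35 + O) - 256) = 3 + (-291 + O) = -288 + O)
U(32, 201) - 30571 = (-288 + 201) - 30571 = -87 - 30571 = -30658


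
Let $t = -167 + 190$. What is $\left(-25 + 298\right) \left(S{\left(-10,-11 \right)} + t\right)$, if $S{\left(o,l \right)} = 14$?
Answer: $10101$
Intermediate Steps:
$t = 23$
$\left(-25 + 298\right) \left(S{\left(-10,-11 \right)} + t\right) = \left(-25 + 298\right) \left(14 + 23\right) = 273 \cdot 37 = 10101$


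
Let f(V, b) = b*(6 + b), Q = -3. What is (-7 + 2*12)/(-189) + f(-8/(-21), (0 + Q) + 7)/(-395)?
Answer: -2855/14931 ≈ -0.19121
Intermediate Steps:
(-7 + 2*12)/(-189) + f(-8/(-21), (0 + Q) + 7)/(-395) = (-7 + 2*12)/(-189) + (((0 - 3) + 7)*(6 + ((0 - 3) + 7)))/(-395) = (-7 + 24)*(-1/189) + ((-3 + 7)*(6 + (-3 + 7)))*(-1/395) = 17*(-1/189) + (4*(6 + 4))*(-1/395) = -17/189 + (4*10)*(-1/395) = -17/189 + 40*(-1/395) = -17/189 - 8/79 = -2855/14931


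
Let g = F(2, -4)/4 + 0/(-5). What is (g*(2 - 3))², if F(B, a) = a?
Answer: 1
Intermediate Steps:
g = -1 (g = -4/4 + 0/(-5) = -4*¼ + 0*(-⅕) = -1 + 0 = -1)
(g*(2 - 3))² = (-(2 - 3))² = (-1*(-1))² = 1² = 1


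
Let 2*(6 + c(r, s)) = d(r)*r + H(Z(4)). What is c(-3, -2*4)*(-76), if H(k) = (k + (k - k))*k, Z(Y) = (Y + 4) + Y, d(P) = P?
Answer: -5358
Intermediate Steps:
Z(Y) = 4 + 2*Y (Z(Y) = (4 + Y) + Y = 4 + 2*Y)
H(k) = k² (H(k) = (k + 0)*k = k*k = k²)
c(r, s) = 66 + r²/2 (c(r, s) = -6 + (r*r + (4 + 2*4)²)/2 = -6 + (r² + (4 + 8)²)/2 = -6 + (r² + 12²)/2 = -6 + (r² + 144)/2 = -6 + (144 + r²)/2 = -6 + (72 + r²/2) = 66 + r²/2)
c(-3, -2*4)*(-76) = (66 + (½)*(-3)²)*(-76) = (66 + (½)*9)*(-76) = (66 + 9/2)*(-76) = (141/2)*(-76) = -5358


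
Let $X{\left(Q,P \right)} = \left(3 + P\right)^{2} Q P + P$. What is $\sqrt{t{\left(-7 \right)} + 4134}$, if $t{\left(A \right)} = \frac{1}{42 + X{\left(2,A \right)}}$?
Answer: $\frac{5 \sqrt{656313}}{63} \approx 64.296$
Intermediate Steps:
$X{\left(Q,P \right)} = P + P Q \left(3 + P\right)^{2}$ ($X{\left(Q,P \right)} = Q \left(3 + P\right)^{2} P + P = P Q \left(3 + P\right)^{2} + P = P + P Q \left(3 + P\right)^{2}$)
$t{\left(A \right)} = \frac{1}{42 + A \left(1 + 2 \left(3 + A\right)^{2}\right)}$
$\sqrt{t{\left(-7 \right)} + 4134} = \sqrt{\frac{1}{42 - 7 \left(1 + 2 \left(3 - 7\right)^{2}\right)} + 4134} = \sqrt{\frac{1}{42 - 7 \left(1 + 2 \left(-4\right)^{2}\right)} + 4134} = \sqrt{\frac{1}{42 - 7 \left(1 + 2 \cdot 16\right)} + 4134} = \sqrt{\frac{1}{42 - 7 \left(1 + 32\right)} + 4134} = \sqrt{\frac{1}{42 - 231} + 4134} = \sqrt{\frac{1}{-189} + 4134} = \sqrt{- \frac{1}{189} + 4134} = \sqrt{\frac{781325}{189}} = \frac{5 \sqrt{656313}}{63}$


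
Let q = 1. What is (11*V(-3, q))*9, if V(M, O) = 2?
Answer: 198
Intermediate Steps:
(11*V(-3, q))*9 = (11*2)*9 = 22*9 = 198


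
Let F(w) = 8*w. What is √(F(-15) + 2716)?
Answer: 2*√649 ≈ 50.951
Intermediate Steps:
√(F(-15) + 2716) = √(8*(-15) + 2716) = √(-120 + 2716) = √2596 = 2*√649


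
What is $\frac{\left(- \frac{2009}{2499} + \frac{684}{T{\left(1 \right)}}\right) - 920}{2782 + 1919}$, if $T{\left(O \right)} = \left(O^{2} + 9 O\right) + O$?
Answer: $- \frac{481687}{2637261} \approx -0.18265$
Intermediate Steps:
$T{\left(O \right)} = O^{2} + 10 O$
$\frac{\left(- \frac{2009}{2499} + \frac{684}{T{\left(1 \right)}}\right) - 920}{2782 + 1919} = \frac{\left(- \frac{2009}{2499} + \frac{684}{1 \left(10 + 1\right)}\right) - 920}{2782 + 1919} = \frac{\left(\left(-2009\right) \frac{1}{2499} + \frac{684}{1 \cdot 11}\right) - 920}{4701} = \left(\left(- \frac{41}{51} + \frac{684}{11}\right) - 920\right) \frac{1}{4701} = \left(\frac{34433}{561} - 920\right) \frac{1}{4701} = \left(- \frac{481687}{561}\right) \frac{1}{4701} = - \frac{481687}{2637261}$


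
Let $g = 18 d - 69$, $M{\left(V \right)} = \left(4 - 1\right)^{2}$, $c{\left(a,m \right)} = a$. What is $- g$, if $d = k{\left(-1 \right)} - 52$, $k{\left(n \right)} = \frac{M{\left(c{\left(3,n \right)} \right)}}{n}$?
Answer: $1167$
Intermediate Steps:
$M{\left(V \right)} = 9$ ($M{\left(V \right)} = 3^{2} = 9$)
$k{\left(n \right)} = \frac{9}{n}$
$d = -61$ ($d = \frac{9}{-1} - 52 = 9 \left(-1\right) - 52 = -9 - 52 = -61$)
$g = -1167$ ($g = 18 \left(-61\right) - 69 = -1098 - 69 = -1167$)
$- g = \left(-1\right) \left(-1167\right) = 1167$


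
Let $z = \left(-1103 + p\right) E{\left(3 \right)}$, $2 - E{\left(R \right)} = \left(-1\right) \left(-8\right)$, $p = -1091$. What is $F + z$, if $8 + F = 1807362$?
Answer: $1820518$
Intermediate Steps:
$F = 1807354$ ($F = -8 + 1807362 = 1807354$)
$E{\left(R \right)} = -6$ ($E{\left(R \right)} = 2 - \left(-1\right) \left(-8\right) = 2 - 8 = -6$)
$z = 13164$ ($z = \left(-1103 - 1091\right) \left(-6\right) = \left(-2194\right) \left(-6\right) = 13164$)
$F + z = 1807354 + 13164 = 1820518$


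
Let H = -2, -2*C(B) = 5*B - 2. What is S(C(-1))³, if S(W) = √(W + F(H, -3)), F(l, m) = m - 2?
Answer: -3*I*√6/4 ≈ -1.8371*I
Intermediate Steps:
C(B) = 1 - 5*B/2 (C(B) = -(5*B - 2)/2 = -(-2 + 5*B)/2 = 1 - 5*B/2)
F(l, m) = -2 + m
S(W) = √(-5 + W) (S(W) = √(W + (-2 - 3)) = √(W - 5) = √(-5 + W))
S(C(-1))³ = (√(-5 + (1 - 5/2*(-1))))³ = (√(-5 + (1 + 5/2)))³ = (√(-5 + 7/2))³ = (√(-3/2))³ = (I*√6/2)³ = -3*I*√6/4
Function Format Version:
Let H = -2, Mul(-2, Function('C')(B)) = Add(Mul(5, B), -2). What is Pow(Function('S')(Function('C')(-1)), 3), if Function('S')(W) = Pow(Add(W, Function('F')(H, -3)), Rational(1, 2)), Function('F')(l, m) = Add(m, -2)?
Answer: Mul(Rational(-3, 4), I, Pow(6, Rational(1, 2))) ≈ Mul(-1.8371, I)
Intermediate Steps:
Function('C')(B) = Add(1, Mul(Rational(-5, 2), B)) (Function('C')(B) = Mul(Rational(-1, 2), Add(Mul(5, B), -2)) = Mul(Rational(-1, 2), Add(-2, Mul(5, B))) = Add(1, Mul(Rational(-5, 2), B)))
Function('F')(l, m) = Add(-2, m)
Function('S')(W) = Pow(Add(-5, W), Rational(1, 2)) (Function('S')(W) = Pow(Add(W, Add(-2, -3)), Rational(1, 2)) = Pow(Add(W, -5), Rational(1, 2)) = Pow(Add(-5, W), Rational(1, 2)))
Pow(Function('S')(Function('C')(-1)), 3) = Pow(Pow(Add(-5, Add(1, Mul(Rational(-5, 2), -1))), Rational(1, 2)), 3) = Pow(Pow(Add(-5, Add(1, Rational(5, 2))), Rational(1, 2)), 3) = Pow(Pow(Add(-5, Rational(7, 2)), Rational(1, 2)), 3) = Pow(Pow(Rational(-3, 2), Rational(1, 2)), 3) = Pow(Mul(Rational(1, 2), I, Pow(6, Rational(1, 2))), 3) = Mul(Rational(-3, 4), I, Pow(6, Rational(1, 2)))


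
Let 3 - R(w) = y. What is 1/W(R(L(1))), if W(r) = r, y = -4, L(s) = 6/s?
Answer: ⅐ ≈ 0.14286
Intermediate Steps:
R(w) = 7 (R(w) = 3 - 1*(-4) = 3 + 4 = 7)
1/W(R(L(1))) = 1/7 = ⅐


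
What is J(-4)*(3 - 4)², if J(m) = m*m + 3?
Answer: 19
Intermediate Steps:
J(m) = 3 + m² (J(m) = m² + 3 = 3 + m²)
J(-4)*(3 - 4)² = (3 + (-4)²)*(3 - 4)² = (3 + 16)*(-1)² = 19*1 = 19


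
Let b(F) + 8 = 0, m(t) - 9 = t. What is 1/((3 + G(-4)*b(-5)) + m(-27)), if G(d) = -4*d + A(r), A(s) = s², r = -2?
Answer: -1/175 ≈ -0.0057143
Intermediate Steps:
m(t) = 9 + t
b(F) = -8 (b(F) = -8 + 0 = -8)
G(d) = 4 - 4*d (G(d) = -4*d + (-2)² = -4*d + 4 = 4 - 4*d)
1/((3 + G(-4)*b(-5)) + m(-27)) = 1/((3 + (4 - 4*(-4))*(-8)) + (9 - 27)) = 1/((3 + (4 + 16)*(-8)) - 18) = 1/((3 + 20*(-8)) - 18) = 1/((3 - 160) - 18) = 1/(-157 - 18) = 1/(-175) = -1/175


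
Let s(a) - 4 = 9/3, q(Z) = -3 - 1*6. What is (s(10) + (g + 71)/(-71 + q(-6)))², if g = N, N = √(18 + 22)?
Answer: 239161/6400 - 489*√10/1600 ≈ 36.402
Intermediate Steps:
N = 2*√10 (N = √40 = 2*√10 ≈ 6.3246)
q(Z) = -9 (q(Z) = -3 - 6 = -9)
g = 2*√10 ≈ 6.3246
s(a) = 7 (s(a) = 4 + 9/3 = 4 + 9*(⅓) = 4 + 3 = 7)
(s(10) + (g + 71)/(-71 + q(-6)))² = (7 + (2*√10 + 71)/(-71 - 9))² = (7 + (71 + 2*√10)/(-80))² = (7 + (71 + 2*√10)*(-1/80))² = (7 + (-71/80 - √10/40))² = (489/80 - √10/40)²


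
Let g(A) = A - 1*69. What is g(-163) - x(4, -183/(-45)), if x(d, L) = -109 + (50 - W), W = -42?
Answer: -215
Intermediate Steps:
g(A) = -69 + A (g(A) = A - 69 = -69 + A)
x(d, L) = -17 (x(d, L) = -109 + (50 - 1*(-42)) = -109 + (50 + 42) = -109 + 92 = -17)
g(-163) - x(4, -183/(-45)) = (-69 - 163) - 1*(-17) = -232 + 17 = -215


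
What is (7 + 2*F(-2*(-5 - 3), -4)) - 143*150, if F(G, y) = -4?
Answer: -21451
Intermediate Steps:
(7 + 2*F(-2*(-5 - 3), -4)) - 143*150 = (7 + 2*(-4)) - 143*150 = (7 - 8) - 21450 = -1 - 21450 = -21451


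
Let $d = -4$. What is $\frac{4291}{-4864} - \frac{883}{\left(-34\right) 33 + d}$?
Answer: $- \frac{268377}{2738432} \approx -0.098004$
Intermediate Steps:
$\frac{4291}{-4864} - \frac{883}{\left(-34\right) 33 + d} = \frac{4291}{-4864} - \frac{883}{\left(-34\right) 33 - 4} = 4291 \left(- \frac{1}{4864}\right) - \frac{883}{-1122 - 4} = - \frac{4291}{4864} - \frac{883}{-1126} = - \frac{4291}{4864} - - \frac{883}{1126} = - \frac{4291}{4864} + \frac{883}{1126} = - \frac{268377}{2738432}$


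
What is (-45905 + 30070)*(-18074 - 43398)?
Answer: 973409120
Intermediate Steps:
(-45905 + 30070)*(-18074 - 43398) = -15835*(-61472) = 973409120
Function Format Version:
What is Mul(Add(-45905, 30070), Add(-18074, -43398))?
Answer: 973409120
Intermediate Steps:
Mul(Add(-45905, 30070), Add(-18074, -43398)) = Mul(-15835, -61472) = 973409120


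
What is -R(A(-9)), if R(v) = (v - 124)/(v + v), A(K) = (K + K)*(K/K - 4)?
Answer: 35/54 ≈ 0.64815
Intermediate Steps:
A(K) = -6*K (A(K) = (2*K)*(1 - 4) = (2*K)*(-3) = -6*K)
R(v) = (-124 + v)/(2*v) (R(v) = (-124 + v)/((2*v)) = (-124 + v)*(1/(2*v)) = (-124 + v)/(2*v))
-R(A(-9)) = -(-124 - 6*(-9))/(2*((-6*(-9)))) = -(-124 + 54)/(2*54) = -(-70)/(2*54) = -1*(-35/54) = 35/54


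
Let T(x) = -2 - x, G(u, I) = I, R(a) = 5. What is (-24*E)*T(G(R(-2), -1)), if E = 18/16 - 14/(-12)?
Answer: 55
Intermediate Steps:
E = 55/24 (E = 18*(1/16) - 14*(-1/12) = 9/8 + 7/6 = 55/24 ≈ 2.2917)
(-24*E)*T(G(R(-2), -1)) = (-24*55/24)*(-2 - 1*(-1)) = -55*(-2 + 1) = -55*(-1) = 55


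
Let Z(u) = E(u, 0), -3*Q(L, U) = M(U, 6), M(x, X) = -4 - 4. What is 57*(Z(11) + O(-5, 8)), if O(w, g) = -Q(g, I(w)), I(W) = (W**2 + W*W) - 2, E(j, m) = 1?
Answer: -95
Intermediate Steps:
M(x, X) = -8
I(W) = -2 + 2*W**2 (I(W) = (W**2 + W**2) - 2 = 2*W**2 - 2 = -2 + 2*W**2)
Q(L, U) = 8/3 (Q(L, U) = -1/3*(-8) = 8/3)
O(w, g) = -8/3 (O(w, g) = -1*8/3 = -8/3)
Z(u) = 1
57*(Z(11) + O(-5, 8)) = 57*(1 - 8/3) = 57*(-5/3) = -95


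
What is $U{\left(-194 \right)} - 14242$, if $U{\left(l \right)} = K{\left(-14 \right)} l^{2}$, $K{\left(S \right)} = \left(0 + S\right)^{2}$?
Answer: $7362414$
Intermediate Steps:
$K{\left(S \right)} = S^{2}$
$U{\left(l \right)} = 196 l^{2}$ ($U{\left(l \right)} = \left(-14\right)^{2} l^{2} = 196 l^{2}$)
$U{\left(-194 \right)} - 14242 = 196 \left(-194\right)^{2} - 14242 = 196 \cdot 37636 - 14242 = 7376656 - 14242 = 7362414$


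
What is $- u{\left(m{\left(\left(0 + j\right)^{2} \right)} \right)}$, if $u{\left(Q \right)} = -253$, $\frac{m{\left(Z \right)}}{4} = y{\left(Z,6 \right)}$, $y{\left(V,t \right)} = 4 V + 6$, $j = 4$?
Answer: $253$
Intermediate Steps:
$y{\left(V,t \right)} = 6 + 4 V$
$m{\left(Z \right)} = 24 + 16 Z$ ($m{\left(Z \right)} = 4 \left(6 + 4 Z\right) = 24 + 16 Z$)
$- u{\left(m{\left(\left(0 + j\right)^{2} \right)} \right)} = \left(-1\right) \left(-253\right) = 253$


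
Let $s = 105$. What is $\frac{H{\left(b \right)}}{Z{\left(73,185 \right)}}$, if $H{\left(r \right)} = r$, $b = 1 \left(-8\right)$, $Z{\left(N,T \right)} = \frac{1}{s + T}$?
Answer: $-2320$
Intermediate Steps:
$Z{\left(N,T \right)} = \frac{1}{105 + T}$
$b = -8$
$\frac{H{\left(b \right)}}{Z{\left(73,185 \right)}} = - \frac{8}{\frac{1}{105 + 185}} = - \frac{8}{\frac{1}{290}} = - 8 \frac{1}{\frac{1}{290}} = \left(-8\right) 290 = -2320$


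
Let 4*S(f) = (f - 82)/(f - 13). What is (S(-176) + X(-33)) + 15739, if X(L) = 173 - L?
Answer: 2009113/126 ≈ 15945.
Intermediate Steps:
S(f) = (-82 + f)/(4*(-13 + f)) (S(f) = ((f - 82)/(f - 13))/4 = ((-82 + f)/(-13 + f))/4 = (-82 + f)/(4*(-13 + f)))
(S(-176) + X(-33)) + 15739 = ((-82 - 176)/(4*(-13 - 176)) + (173 - 1*(-33))) + 15739 = ((1/4)*(-258)/(-189) + (173 + 33)) + 15739 = ((1/4)*(-1/189)*(-258) + 206) + 15739 = (43/126 + 206) + 15739 = 25999/126 + 15739 = 2009113/126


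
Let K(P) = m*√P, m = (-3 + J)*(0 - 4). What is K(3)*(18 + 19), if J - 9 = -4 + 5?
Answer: -1036*√3 ≈ -1794.4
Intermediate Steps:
J = 10 (J = 9 + (-4 + 5) = 9 + 1 = 10)
m = -28 (m = (-3 + 10)*(0 - 4) = 7*(-4) = -28)
K(P) = -28*√P
K(3)*(18 + 19) = (-28*√3)*(18 + 19) = -28*√3*37 = -1036*√3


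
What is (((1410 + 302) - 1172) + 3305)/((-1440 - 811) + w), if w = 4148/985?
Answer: -3787325/2213087 ≈ -1.7113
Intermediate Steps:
w = 4148/985 (w = 4148*(1/985) = 4148/985 ≈ 4.2112)
(((1410 + 302) - 1172) + 3305)/((-1440 - 811) + w) = (((1410 + 302) - 1172) + 3305)/((-1440 - 811) + 4148/985) = ((1712 - 1172) + 3305)/(-2251 + 4148/985) = (540 + 3305)/(-2213087/985) = 3845*(-985/2213087) = -3787325/2213087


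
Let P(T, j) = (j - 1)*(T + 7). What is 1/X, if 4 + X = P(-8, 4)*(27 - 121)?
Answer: 1/278 ≈ 0.0035971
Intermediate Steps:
P(T, j) = (-1 + j)*(7 + T)
X = 278 (X = -4 + (-7 - 1*(-8) + 7*4 - 8*4)*(27 - 121) = -4 + (-7 + 8 + 28 - 32)*(-94) = -4 - 3*(-94) = -4 + 282 = 278)
1/X = 1/278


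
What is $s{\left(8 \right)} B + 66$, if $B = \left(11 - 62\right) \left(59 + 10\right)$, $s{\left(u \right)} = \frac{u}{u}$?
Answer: $-3453$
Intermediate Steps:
$s{\left(u \right)} = 1$
$B = -3519$ ($B = \left(-51\right) 69 = -3519$)
$s{\left(8 \right)} B + 66 = 1 \left(-3519\right) + 66 = -3519 + 66 = -3453$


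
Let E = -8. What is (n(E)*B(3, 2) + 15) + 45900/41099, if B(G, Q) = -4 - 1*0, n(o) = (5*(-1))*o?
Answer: -5913455/41099 ≈ -143.88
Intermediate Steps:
n(o) = -5*o
B(G, Q) = -4 (B(G, Q) = -4 + 0 = -4)
(n(E)*B(3, 2) + 15) + 45900/41099 = (-5*(-8)*(-4) + 15) + 45900/41099 = (40*(-4) + 15) + 45900*(1/41099) = (-160 + 15) + 45900/41099 = -145 + 45900/41099 = -5913455/41099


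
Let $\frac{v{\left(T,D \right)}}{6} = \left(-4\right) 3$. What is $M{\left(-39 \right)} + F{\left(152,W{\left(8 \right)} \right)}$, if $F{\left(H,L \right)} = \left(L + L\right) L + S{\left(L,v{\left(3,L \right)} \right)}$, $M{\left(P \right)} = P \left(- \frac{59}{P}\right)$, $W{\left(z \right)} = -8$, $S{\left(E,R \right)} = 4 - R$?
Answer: $145$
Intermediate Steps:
$v{\left(T,D \right)} = -72$ ($v{\left(T,D \right)} = 6 \left(\left(-4\right) 3\right) = 6 \left(-12\right) = -72$)
$M{\left(P \right)} = -59$
$F{\left(H,L \right)} = 76 + 2 L^{2}$ ($F{\left(H,L \right)} = \left(L + L\right) L + \left(4 - -72\right) = 2 L L + \left(4 + 72\right) = 2 L^{2} + 76 = 76 + 2 L^{2}$)
$M{\left(-39 \right)} + F{\left(152,W{\left(8 \right)} \right)} = -59 + \left(76 + 2 \left(-8\right)^{2}\right) = -59 + \left(76 + 2 \cdot 64\right) = -59 + \left(76 + 128\right) = -59 + 204 = 145$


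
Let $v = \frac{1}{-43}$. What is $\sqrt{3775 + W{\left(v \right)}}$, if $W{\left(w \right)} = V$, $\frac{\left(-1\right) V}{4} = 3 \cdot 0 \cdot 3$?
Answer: $5 \sqrt{151} \approx 61.441$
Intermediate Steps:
$v = - \frac{1}{43} \approx -0.023256$
$V = 0$ ($V = - 4 \cdot 3 \cdot 0 \cdot 3 = - 4 \cdot 0 \cdot 3 = \left(-4\right) 0 = 0$)
$W{\left(w \right)} = 0$
$\sqrt{3775 + W{\left(v \right)}} = \sqrt{3775 + 0} = \sqrt{3775} = 5 \sqrt{151}$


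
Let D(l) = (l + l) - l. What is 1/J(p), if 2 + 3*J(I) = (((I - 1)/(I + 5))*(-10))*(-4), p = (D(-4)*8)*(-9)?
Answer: 879/10894 ≈ 0.080687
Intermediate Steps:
D(l) = l (D(l) = 2*l - l = l)
p = 288 (p = -4*8*(-9) = -32*(-9) = 288)
J(I) = -⅔ + 40*(-1 + I)/(3*(5 + I)) (J(I) = -⅔ + ((((I - 1)/(I + 5))*(-10))*(-4))/3 = -⅔ + ((((-1 + I)/(5 + I))*(-10))*(-4))/3 = -⅔ + (-10*(-1 + I)/(5 + I)*(-4))/3 = -⅔ + (40*(-1 + I)/(5 + I))/3 = -⅔ + 40*(-1 + I)/(3*(5 + I)))
1/J(p) = 1/(2*(-25 + 19*288)/(3*(5 + 288))) = 1/((⅔)*(-25 + 5472)/293) = 1/((⅔)*(1/293)*5447) = 1/(10894/879) = 879/10894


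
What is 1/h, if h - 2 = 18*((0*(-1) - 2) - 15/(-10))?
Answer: -1/7 ≈ -0.14286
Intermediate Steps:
h = -7 (h = 2 + 18*((0*(-1) - 2) - 15/(-10)) = 2 + 18*((0 - 2) - 15*(-1/10)) = 2 + 18*(-2 + 3/2) = 2 + 18*(-1/2) = 2 - 9 = -7)
1/h = 1/(-7) = -1/7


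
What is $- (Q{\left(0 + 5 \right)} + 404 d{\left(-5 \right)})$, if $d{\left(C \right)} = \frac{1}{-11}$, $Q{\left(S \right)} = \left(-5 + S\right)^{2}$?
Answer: $\frac{404}{11} \approx 36.727$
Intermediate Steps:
$d{\left(C \right)} = - \frac{1}{11}$
$- (Q{\left(0 + 5 \right)} + 404 d{\left(-5 \right)}) = - (\left(-5 + \left(0 + 5\right)\right)^{2} + 404 \left(- \frac{1}{11}\right)) = - (\left(-5 + 5\right)^{2} - \frac{404}{11}) = - (0^{2} - \frac{404}{11}) = - (0 - \frac{404}{11}) = \left(-1\right) \left(- \frac{404}{11}\right) = \frac{404}{11}$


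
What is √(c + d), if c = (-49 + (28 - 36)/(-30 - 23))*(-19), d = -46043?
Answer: 4*I*√7920479/53 ≈ 212.4*I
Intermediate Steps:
c = 49191/53 (c = (-49 - 8/(-53))*(-19) = (-49 - 8*(-1/53))*(-19) = (-49 + 8/53)*(-19) = -2589/53*(-19) = 49191/53 ≈ 928.13)
√(c + d) = √(49191/53 - 46043) = √(-2391088/53) = 4*I*√7920479/53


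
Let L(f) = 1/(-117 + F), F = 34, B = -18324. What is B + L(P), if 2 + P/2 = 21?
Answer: -1520893/83 ≈ -18324.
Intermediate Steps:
P = 38 (P = -4 + 2*21 = -4 + 42 = 38)
L(f) = -1/83 (L(f) = 1/(-117 + 34) = 1/(-83) = -1/83)
B + L(P) = -18324 - 1/83 = -1520893/83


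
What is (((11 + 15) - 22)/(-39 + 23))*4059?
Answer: -4059/4 ≈ -1014.8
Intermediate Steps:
(((11 + 15) - 22)/(-39 + 23))*4059 = ((26 - 22)/(-16))*4059 = (4*(-1/16))*4059 = -¼*4059 = -4059/4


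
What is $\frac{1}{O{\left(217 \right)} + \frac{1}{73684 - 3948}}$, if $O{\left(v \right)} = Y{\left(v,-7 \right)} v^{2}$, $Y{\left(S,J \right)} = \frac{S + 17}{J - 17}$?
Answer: $- \frac{69736}{32017035413} \approx -2.1781 \cdot 10^{-6}$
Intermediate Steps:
$Y{\left(S,J \right)} = \frac{17 + S}{-17 + J}$
$O{\left(v \right)} = v^{2} \left(- \frac{17}{24} - \frac{v}{24}\right)$ ($O{\left(v \right)} = \frac{17 + v}{-17 - 7} v^{2} = \frac{17 + v}{-24} v^{2} = - \frac{17 + v}{24} v^{2} = \left(- \frac{17}{24} - \frac{v}{24}\right) v^{2} = v^{2} \left(- \frac{17}{24} - \frac{v}{24}\right)$)
$\frac{1}{O{\left(217 \right)} + \frac{1}{73684 - 3948}} = \frac{1}{\frac{217^{2} \left(-17 - 217\right)}{24} + \frac{1}{73684 - 3948}} = \frac{1}{\frac{1}{24} \cdot 47089 \left(-17 - 217\right) + \frac{1}{69736}} = \frac{1}{\frac{1}{24} \cdot 47089 \left(-234\right) + \frac{1}{69736}} = \frac{1}{- \frac{1836471}{4} + \frac{1}{69736}} = \frac{1}{- \frac{32017035413}{69736}} = - \frac{69736}{32017035413}$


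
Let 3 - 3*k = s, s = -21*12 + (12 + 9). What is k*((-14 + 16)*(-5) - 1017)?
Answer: -80106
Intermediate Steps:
s = -231 (s = -252 + 21 = -231)
k = 78 (k = 1 - ⅓*(-231) = 1 + 77 = 78)
k*((-14 + 16)*(-5) - 1017) = 78*((-14 + 16)*(-5) - 1017) = 78*(2*(-5) - 1017) = 78*(-10 - 1017) = 78*(-1027) = -80106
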